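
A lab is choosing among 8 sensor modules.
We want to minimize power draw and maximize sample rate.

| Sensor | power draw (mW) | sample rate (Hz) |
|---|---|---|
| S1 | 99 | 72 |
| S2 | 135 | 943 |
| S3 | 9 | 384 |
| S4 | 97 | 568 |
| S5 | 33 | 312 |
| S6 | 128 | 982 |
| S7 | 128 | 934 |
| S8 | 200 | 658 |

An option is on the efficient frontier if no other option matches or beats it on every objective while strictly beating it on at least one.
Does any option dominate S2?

S6 vs S2: power draw 128≤135, sample rate 982≥943 — S6 is at least as good on every objective and strictly better on at least one, so S6 dominates S2.

Yes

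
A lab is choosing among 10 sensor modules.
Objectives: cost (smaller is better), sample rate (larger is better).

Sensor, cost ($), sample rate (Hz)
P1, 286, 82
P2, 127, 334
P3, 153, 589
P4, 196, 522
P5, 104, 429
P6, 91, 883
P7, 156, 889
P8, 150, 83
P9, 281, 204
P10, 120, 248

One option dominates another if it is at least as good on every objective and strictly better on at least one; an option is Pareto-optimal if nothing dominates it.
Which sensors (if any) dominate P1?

P2, P3, P4, P5, P6, P7, P8, P9, P10

P2: cost 127≤286, sample rate 334≥82 — dominates P1.
P3: cost 153≤286, sample rate 589≥82 — dominates P1.
P4: cost 196≤286, sample rate 522≥82 — dominates P1.
P5: cost 104≤286, sample rate 429≥82 — dominates P1.
P6: cost 91≤286, sample rate 883≥82 — dominates P1.
P7: cost 156≤286, sample rate 889≥82 — dominates P1.
P8: cost 150≤286, sample rate 83≥82 — dominates P1.
P9: cost 281≤286, sample rate 204≥82 — dominates P1.
P10: cost 120≤286, sample rate 248≥82 — dominates P1.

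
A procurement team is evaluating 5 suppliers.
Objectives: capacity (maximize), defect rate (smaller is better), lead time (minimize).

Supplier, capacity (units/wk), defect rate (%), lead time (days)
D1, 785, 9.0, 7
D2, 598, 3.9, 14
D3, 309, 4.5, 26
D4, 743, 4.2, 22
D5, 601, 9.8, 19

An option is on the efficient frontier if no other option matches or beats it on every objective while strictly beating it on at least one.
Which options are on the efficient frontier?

D1: not dominated (best capacity).
D2: not dominated (best defect rate).
D3: dominated by D2 (capacity 598≥309, defect rate 3.9≤4.5, lead time 14≤26).
D4: not dominated.
D5: dominated by D1 (capacity 785≥601, defect rate 9.0≤9.8, lead time 7≤19).

D1, D2, D4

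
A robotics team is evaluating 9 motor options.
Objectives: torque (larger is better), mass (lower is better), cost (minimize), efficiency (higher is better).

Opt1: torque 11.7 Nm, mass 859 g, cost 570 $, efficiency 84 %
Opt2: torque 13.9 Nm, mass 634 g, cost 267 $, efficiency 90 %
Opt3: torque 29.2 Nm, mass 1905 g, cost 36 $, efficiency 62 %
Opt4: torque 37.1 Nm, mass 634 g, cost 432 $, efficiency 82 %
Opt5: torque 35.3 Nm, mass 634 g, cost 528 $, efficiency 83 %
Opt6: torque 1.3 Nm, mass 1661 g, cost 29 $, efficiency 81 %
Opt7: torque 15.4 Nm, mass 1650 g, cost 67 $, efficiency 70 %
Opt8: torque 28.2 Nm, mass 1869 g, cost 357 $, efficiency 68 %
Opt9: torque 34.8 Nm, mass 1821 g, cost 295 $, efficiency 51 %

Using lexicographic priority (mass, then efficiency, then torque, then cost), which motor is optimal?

Opt2

First minimize mass: best is 634, kept {Opt2, Opt4, Opt5}.
Then maximize efficiency: best is 90, kept {Opt2}.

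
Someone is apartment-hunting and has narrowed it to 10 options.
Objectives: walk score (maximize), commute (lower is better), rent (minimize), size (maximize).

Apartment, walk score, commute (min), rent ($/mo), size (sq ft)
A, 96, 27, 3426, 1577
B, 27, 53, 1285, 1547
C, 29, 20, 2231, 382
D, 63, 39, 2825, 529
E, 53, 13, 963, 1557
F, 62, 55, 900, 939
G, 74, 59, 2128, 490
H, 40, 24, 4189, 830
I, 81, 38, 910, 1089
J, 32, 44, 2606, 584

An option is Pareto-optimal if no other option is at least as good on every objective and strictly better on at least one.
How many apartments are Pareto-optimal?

A: not dominated (best walk score).
B: dominated by E (walk score 53≥27, commute 13≤53, rent 963≤1285, size 1557≥1547).
C: dominated by E (walk score 53≥29, commute 13≤20, rent 963≤2231, size 1557≥382).
D: dominated by I (walk score 81≥63, commute 38≤39, rent 910≤2825, size 1089≥529).
E: not dominated (best commute).
F: not dominated (best rent).
G: dominated by I (walk score 81≥74, commute 38≤59, rent 910≤2128, size 1089≥490).
H: dominated by E (walk score 53≥40, commute 13≤24, rent 963≤4189, size 1557≥830).
I: not dominated.
J: dominated by E (walk score 53≥32, commute 13≤44, rent 963≤2606, size 1557≥584).
Pareto-optimal: A, E, F, I → 4.

4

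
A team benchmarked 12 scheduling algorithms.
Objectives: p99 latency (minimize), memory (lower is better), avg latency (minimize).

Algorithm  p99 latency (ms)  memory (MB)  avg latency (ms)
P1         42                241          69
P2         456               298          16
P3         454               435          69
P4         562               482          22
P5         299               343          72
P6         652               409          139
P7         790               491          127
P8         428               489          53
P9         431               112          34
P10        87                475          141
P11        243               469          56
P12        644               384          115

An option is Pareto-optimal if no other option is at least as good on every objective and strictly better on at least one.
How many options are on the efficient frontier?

P1: not dominated (best p99 latency).
P2: not dominated (best avg latency).
P3: dominated by P1 (p99 latency 42≤454, memory 241≤435, avg latency 69≤69).
P4: dominated by P2 (p99 latency 456≤562, memory 298≤482, avg latency 16≤22).
P5: dominated by P1 (p99 latency 42≤299, memory 241≤343, avg latency 69≤72).
P6: dominated by P1 (p99 latency 42≤652, memory 241≤409, avg latency 69≤139).
P7: dominated by P1 (p99 latency 42≤790, memory 241≤491, avg latency 69≤127).
P8: not dominated.
P9: not dominated (best memory).
P10: dominated by P1 (p99 latency 42≤87, memory 241≤475, avg latency 69≤141).
P11: not dominated.
P12: dominated by P1 (p99 latency 42≤644, memory 241≤384, avg latency 69≤115).
Pareto-optimal: P1, P2, P8, P9, P11 → 5.

5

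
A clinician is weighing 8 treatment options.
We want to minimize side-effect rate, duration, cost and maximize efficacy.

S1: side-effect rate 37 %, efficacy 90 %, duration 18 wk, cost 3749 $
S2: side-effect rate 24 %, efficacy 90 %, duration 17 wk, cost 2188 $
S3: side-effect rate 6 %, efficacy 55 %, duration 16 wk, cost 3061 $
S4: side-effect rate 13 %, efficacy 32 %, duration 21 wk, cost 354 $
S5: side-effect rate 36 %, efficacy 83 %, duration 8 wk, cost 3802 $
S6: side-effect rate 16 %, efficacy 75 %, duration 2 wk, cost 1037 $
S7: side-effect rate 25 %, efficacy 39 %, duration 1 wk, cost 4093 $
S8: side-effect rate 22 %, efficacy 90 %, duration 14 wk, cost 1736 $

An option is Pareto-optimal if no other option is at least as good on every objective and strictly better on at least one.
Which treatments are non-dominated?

S1: dominated by S2 (side-effect rate 24≤37, efficacy 90≥90, duration 17≤18, cost 2188≤3749).
S2: dominated by S8 (side-effect rate 22≤24, efficacy 90≥90, duration 14≤17, cost 1736≤2188).
S3: not dominated (best side-effect rate).
S4: not dominated (best cost).
S5: not dominated.
S6: not dominated.
S7: not dominated (best duration).
S8: not dominated.

S3, S4, S5, S6, S7, S8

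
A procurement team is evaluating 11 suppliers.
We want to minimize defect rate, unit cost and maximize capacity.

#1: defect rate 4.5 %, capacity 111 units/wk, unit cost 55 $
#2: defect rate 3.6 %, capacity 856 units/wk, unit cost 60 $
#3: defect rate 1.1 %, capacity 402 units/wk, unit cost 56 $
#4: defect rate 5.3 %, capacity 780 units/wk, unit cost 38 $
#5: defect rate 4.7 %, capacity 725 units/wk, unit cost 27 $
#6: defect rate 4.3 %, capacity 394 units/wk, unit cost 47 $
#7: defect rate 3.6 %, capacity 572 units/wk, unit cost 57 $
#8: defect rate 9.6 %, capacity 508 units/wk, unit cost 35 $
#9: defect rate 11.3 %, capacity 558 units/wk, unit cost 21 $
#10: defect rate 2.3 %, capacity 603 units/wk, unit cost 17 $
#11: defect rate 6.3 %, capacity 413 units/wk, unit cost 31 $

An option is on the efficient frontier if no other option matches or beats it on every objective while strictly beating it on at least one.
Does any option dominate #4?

#1: worse on capacity (111 vs 780).
#2: worse on unit cost (60 vs 38).
#3: worse on capacity (402 vs 780).
#5: worse on capacity (725 vs 780).
#6: worse on capacity (394 vs 780).
#7: worse on capacity (572 vs 780).
#8: worse on defect rate (9.6 vs 5.3).
#9: worse on defect rate (11.3 vs 5.3).
#10: worse on capacity (603 vs 780).
#11: worse on defect rate (6.3 vs 5.3).
No option is at least as good as #4 on every objective and strictly better on one.

No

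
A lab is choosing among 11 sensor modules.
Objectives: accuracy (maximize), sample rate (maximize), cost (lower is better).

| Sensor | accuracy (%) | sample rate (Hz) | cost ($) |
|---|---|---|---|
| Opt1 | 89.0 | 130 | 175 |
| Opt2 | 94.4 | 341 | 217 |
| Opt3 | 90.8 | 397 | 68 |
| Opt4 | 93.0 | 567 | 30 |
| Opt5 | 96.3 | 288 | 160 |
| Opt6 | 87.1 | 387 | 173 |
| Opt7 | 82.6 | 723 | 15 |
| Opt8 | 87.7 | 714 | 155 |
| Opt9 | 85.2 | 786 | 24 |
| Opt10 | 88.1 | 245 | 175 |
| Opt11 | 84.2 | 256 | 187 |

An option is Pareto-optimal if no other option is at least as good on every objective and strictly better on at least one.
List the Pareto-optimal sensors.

Opt2, Opt4, Opt5, Opt7, Opt8, Opt9

Opt1: dominated by Opt3 (accuracy 90.8≥89.0, sample rate 397≥130, cost 68≤175).
Opt2: not dominated.
Opt3: dominated by Opt4 (accuracy 93.0≥90.8, sample rate 567≥397, cost 30≤68).
Opt4: not dominated.
Opt5: not dominated (best accuracy).
Opt6: dominated by Opt3 (accuracy 90.8≥87.1, sample rate 397≥387, cost 68≤173).
Opt7: not dominated (best cost).
Opt8: not dominated.
Opt9: not dominated (best sample rate).
Opt10: dominated by Opt3 (accuracy 90.8≥88.1, sample rate 397≥245, cost 68≤175).
Opt11: dominated by Opt3 (accuracy 90.8≥84.2, sample rate 397≥256, cost 68≤187).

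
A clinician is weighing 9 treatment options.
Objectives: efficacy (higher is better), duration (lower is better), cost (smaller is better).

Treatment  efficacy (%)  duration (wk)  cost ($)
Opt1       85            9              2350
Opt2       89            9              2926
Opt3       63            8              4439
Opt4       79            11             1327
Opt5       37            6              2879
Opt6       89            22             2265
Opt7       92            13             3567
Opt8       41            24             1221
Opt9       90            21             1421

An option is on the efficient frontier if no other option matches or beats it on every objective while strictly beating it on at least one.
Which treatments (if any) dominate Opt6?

Opt9: efficacy 90≥89, duration 21≤22, cost 1421≤2265 — dominates Opt6.
Others (Opt1, Opt2, Opt3, Opt4, Opt5, Opt7, Opt8) are each worse than Opt6 on at least one objective.

Opt9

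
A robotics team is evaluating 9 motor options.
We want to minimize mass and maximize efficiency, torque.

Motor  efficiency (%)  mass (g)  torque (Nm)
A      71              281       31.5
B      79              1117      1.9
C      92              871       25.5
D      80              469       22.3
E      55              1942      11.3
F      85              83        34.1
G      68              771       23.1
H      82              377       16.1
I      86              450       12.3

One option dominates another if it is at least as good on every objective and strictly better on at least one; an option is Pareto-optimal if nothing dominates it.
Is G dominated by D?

D vs G: D is worse on torque (22.3 vs 23.1), so it does not dominate G.

No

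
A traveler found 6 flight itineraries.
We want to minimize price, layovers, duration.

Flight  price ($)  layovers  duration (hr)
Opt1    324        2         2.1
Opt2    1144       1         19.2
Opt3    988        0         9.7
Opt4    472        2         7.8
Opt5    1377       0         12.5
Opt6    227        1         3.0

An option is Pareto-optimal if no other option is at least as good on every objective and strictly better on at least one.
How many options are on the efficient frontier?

3

Opt1: not dominated (best duration).
Opt2: dominated by Opt3 (price 988≤1144, layovers 0≤1, duration 9.7≤19.2).
Opt3: not dominated.
Opt4: dominated by Opt1 (price 324≤472, layovers 2≤2, duration 2.1≤7.8).
Opt5: dominated by Opt3 (price 988≤1377, layovers 0≤0, duration 9.7≤12.5).
Opt6: not dominated (best price).
Pareto-optimal: Opt1, Opt3, Opt6 → 3.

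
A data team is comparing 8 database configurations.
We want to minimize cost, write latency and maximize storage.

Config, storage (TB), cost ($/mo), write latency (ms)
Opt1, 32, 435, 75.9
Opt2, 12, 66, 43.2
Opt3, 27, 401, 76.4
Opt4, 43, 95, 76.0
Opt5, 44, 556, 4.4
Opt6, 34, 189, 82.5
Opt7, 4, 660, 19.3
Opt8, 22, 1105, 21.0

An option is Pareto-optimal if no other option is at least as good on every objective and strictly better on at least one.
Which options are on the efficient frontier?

Opt1, Opt2, Opt4, Opt5

Opt1: not dominated.
Opt2: not dominated (best cost).
Opt3: dominated by Opt4 (storage 43≥27, cost 95≤401, write latency 76.0≤76.4).
Opt4: not dominated.
Opt5: not dominated (best storage).
Opt6: dominated by Opt4 (storage 43≥34, cost 95≤189, write latency 76.0≤82.5).
Opt7: dominated by Opt5 (storage 44≥4, cost 556≤660, write latency 4.4≤19.3).
Opt8: dominated by Opt5 (storage 44≥22, cost 556≤1105, write latency 4.4≤21.0).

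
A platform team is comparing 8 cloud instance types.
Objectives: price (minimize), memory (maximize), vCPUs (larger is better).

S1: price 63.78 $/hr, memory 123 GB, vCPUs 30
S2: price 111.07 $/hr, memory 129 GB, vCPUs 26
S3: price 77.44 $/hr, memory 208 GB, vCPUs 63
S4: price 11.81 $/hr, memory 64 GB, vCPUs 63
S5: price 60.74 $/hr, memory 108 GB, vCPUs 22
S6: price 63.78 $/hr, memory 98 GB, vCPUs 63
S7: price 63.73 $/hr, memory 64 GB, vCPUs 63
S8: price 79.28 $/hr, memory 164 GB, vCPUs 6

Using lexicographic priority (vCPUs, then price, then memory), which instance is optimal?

S4

First maximize vCPUs: best is 63, kept {S3, S4, S6, S7}.
Then minimize price: best is 11.81, kept {S4}.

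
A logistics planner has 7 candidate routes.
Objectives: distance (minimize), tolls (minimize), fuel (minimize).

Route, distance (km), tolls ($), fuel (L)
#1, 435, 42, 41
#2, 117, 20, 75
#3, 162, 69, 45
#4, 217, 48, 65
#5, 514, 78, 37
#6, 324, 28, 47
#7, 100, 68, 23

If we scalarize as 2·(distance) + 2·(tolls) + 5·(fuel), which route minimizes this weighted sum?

#7

#1: 2·435 + 2·42 + 5·41 = 1159
#2: 2·117 + 2·20 + 5·75 = 649
#3: 2·162 + 2·69 + 5·45 = 687
#4: 2·217 + 2·48 + 5·65 = 855
#5: 2·514 + 2·78 + 5·37 = 1369
#6: 2·324 + 2·28 + 5·47 = 939
#7: 2·100 + 2·68 + 5·23 = 451
Lowest: #7 at 451.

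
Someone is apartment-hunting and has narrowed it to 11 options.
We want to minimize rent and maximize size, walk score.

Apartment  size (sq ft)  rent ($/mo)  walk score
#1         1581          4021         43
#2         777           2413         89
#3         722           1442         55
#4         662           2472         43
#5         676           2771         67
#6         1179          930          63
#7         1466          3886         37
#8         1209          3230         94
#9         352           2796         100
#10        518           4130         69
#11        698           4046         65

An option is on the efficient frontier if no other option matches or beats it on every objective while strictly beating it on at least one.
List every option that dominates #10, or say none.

#2, #8

#2: size 777≥518, rent 2413≤4130, walk score 89≥69 — dominates #10.
#8: size 1209≥518, rent 3230≤4130, walk score 94≥69 — dominates #10.
Others (#1, #3, #4, #5, #6, #7, #9, #11) are each worse than #10 on at least one objective.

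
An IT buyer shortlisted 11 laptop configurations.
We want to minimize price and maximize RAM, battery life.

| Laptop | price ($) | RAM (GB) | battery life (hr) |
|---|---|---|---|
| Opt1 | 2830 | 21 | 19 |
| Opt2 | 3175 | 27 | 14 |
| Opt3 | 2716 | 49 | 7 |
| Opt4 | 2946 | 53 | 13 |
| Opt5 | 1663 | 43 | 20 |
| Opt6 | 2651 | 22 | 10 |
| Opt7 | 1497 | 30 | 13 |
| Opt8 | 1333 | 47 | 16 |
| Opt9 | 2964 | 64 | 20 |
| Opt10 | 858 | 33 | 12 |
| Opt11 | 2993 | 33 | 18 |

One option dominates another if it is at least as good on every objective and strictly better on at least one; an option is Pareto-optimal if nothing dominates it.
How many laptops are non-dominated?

Opt1: dominated by Opt5 (price 1663≤2830, RAM 43≥21, battery life 20≥19).
Opt2: dominated by Opt5 (price 1663≤3175, RAM 43≥27, battery life 20≥14).
Opt3: not dominated.
Opt4: not dominated.
Opt5: not dominated.
Opt6: dominated by Opt5 (price 1663≤2651, RAM 43≥22, battery life 20≥10).
Opt7: dominated by Opt8 (price 1333≤1497, RAM 47≥30, battery life 16≥13).
Opt8: not dominated.
Opt9: not dominated (best RAM).
Opt10: not dominated (best price).
Opt11: dominated by Opt5 (price 1663≤2993, RAM 43≥33, battery life 20≥18).
Pareto-optimal: Opt3, Opt4, Opt5, Opt8, Opt9, Opt10 → 6.

6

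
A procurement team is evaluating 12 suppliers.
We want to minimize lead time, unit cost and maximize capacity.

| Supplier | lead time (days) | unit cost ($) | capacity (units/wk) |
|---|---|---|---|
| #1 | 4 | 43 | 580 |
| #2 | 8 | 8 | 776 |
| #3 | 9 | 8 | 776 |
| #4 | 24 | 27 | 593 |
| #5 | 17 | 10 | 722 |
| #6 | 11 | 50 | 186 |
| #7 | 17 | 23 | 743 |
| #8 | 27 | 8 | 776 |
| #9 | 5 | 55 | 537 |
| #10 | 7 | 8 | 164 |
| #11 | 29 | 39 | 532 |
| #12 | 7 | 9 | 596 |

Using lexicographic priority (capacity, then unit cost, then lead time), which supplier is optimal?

First maximize capacity: best is 776, kept {#2, #3, #8}.
Then minimize unit cost: best is 8, kept {#2, #3, #8}.
Then minimize lead time: best is 8, kept {#2}.

#2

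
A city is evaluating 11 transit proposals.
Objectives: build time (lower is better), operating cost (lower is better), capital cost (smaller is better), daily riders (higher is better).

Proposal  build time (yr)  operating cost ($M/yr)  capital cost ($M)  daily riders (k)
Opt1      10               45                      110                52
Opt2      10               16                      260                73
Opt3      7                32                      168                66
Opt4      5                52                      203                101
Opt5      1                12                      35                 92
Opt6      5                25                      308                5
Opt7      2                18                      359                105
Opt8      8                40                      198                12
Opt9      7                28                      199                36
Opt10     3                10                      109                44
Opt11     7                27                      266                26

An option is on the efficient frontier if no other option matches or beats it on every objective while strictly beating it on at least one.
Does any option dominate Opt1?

Yes

Opt5 vs Opt1: build time 1≤10, operating cost 12≤45, capital cost 35≤110, daily riders 92≥52 — Opt5 is at least as good on every objective and strictly better on at least one, so Opt5 dominates Opt1.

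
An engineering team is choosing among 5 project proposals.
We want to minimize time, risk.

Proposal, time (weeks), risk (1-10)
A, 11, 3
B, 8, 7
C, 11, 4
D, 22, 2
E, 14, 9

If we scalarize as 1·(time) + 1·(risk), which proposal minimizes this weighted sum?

A: 1·11 + 1·3 = 14
B: 1·8 + 1·7 = 15
C: 1·11 + 1·4 = 15
D: 1·22 + 1·2 = 24
E: 1·14 + 1·9 = 23
Lowest: A at 14.

A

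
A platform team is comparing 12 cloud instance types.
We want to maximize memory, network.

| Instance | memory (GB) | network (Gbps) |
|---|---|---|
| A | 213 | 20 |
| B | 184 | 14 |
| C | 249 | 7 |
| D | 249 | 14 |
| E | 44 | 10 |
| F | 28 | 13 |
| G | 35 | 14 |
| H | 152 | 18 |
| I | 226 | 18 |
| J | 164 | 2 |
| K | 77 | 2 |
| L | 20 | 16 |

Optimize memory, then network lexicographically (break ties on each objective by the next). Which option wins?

D

First maximize memory: best is 249, kept {C, D}.
Then maximize network: best is 14, kept {D}.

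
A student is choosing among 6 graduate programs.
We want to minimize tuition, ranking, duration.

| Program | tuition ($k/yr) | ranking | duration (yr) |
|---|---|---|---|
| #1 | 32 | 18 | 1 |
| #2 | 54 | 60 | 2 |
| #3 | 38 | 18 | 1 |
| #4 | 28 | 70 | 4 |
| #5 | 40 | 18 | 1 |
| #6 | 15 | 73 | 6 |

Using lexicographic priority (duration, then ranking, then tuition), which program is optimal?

First minimize duration: best is 1, kept {#1, #3, #5}.
Then minimize ranking: best is 18, kept {#1, #3, #5}.
Then minimize tuition: best is 32, kept {#1}.

#1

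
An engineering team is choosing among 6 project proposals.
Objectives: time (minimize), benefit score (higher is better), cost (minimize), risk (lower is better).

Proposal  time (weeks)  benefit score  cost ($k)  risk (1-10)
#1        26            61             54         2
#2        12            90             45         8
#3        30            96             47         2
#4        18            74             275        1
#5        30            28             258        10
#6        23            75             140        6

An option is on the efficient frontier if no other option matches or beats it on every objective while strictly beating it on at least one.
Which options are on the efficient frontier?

#1: not dominated.
#2: not dominated (best time).
#3: not dominated (best benefit score).
#4: not dominated (best risk).
#5: dominated by #1 (time 26≤30, benefit score 61≥28, cost 54≤258, risk 2≤10).
#6: not dominated.

#1, #2, #3, #4, #6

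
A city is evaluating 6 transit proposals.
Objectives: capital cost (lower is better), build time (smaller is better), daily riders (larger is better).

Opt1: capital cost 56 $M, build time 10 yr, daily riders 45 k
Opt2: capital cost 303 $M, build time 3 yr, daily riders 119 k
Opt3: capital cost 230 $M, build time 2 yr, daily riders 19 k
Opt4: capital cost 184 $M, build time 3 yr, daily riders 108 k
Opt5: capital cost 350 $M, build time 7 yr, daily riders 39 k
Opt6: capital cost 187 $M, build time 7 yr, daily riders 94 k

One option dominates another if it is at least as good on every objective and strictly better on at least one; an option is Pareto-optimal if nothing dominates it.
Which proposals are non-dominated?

Opt1: not dominated (best capital cost).
Opt2: not dominated (best daily riders).
Opt3: not dominated (best build time).
Opt4: not dominated.
Opt5: dominated by Opt2 (capital cost 303≤350, build time 3≤7, daily riders 119≥39).
Opt6: dominated by Opt4 (capital cost 184≤187, build time 3≤7, daily riders 108≥94).

Opt1, Opt2, Opt3, Opt4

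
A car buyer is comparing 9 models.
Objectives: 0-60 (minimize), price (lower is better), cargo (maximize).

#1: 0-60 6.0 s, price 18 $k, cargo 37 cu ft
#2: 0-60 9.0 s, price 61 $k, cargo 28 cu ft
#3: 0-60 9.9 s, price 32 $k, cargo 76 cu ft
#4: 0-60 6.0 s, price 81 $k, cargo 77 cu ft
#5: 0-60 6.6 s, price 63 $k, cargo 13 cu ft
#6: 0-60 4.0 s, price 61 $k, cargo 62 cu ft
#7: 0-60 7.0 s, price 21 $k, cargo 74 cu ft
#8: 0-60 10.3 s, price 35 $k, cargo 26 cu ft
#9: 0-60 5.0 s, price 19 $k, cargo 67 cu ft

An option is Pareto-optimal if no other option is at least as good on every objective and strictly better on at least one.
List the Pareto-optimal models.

#1: not dominated (best price).
#2: dominated by #1 (0-60 6.0≤9.0, price 18≤61, cargo 37≥28).
#3: not dominated.
#4: not dominated (best cargo).
#5: dominated by #1 (0-60 6.0≤6.6, price 18≤63, cargo 37≥13).
#6: not dominated (best 0-60).
#7: not dominated.
#8: dominated by #1 (0-60 6.0≤10.3, price 18≤35, cargo 37≥26).
#9: not dominated.

#1, #3, #4, #6, #7, #9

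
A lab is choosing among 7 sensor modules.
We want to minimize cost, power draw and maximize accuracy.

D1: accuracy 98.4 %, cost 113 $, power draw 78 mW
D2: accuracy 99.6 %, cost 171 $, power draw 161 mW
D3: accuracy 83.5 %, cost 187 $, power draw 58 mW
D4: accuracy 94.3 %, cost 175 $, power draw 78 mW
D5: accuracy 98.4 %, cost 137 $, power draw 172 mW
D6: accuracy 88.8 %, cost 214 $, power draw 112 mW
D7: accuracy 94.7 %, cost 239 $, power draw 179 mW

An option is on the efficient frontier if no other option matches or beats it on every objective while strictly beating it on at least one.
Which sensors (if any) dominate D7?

D1: accuracy 98.4≥94.7, cost 113≤239, power draw 78≤179 — dominates D7.
D2: accuracy 99.6≥94.7, cost 171≤239, power draw 161≤179 — dominates D7.
D5: accuracy 98.4≥94.7, cost 137≤239, power draw 172≤179 — dominates D7.
Others (D3, D4, D6) are each worse than D7 on at least one objective.

D1, D2, D5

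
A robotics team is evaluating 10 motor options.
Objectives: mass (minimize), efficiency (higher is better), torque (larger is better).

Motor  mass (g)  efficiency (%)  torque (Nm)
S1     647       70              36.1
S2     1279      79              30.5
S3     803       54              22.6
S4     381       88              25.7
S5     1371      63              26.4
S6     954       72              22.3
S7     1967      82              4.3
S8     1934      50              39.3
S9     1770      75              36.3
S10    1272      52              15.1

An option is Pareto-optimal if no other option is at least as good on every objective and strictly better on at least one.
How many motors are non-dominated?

5

S1: not dominated.
S2: not dominated.
S3: dominated by S1 (mass 647≤803, efficiency 70≥54, torque 36.1≥22.6).
S4: not dominated (best mass).
S5: dominated by S1 (mass 647≤1371, efficiency 70≥63, torque 36.1≥26.4).
S6: dominated by S4 (mass 381≤954, efficiency 88≥72, torque 25.7≥22.3).
S7: dominated by S4 (mass 381≤1967, efficiency 88≥82, torque 25.7≥4.3).
S8: not dominated (best torque).
S9: not dominated.
S10: dominated by S1 (mass 647≤1272, efficiency 70≥52, torque 36.1≥15.1).
Pareto-optimal: S1, S2, S4, S8, S9 → 5.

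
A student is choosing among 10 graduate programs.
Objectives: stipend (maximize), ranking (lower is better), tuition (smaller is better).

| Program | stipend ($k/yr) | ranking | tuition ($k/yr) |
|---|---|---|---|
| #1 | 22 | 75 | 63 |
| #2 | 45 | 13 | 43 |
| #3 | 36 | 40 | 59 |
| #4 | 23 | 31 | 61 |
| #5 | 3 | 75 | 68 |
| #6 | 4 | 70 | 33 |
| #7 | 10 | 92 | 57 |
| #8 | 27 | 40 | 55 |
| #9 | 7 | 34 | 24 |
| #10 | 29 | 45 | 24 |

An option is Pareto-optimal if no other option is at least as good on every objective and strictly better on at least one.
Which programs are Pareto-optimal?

#2, #9, #10

#1: dominated by #2 (stipend 45≥22, ranking 13≤75, tuition 43≤63).
#2: not dominated (best stipend).
#3: dominated by #2 (stipend 45≥36, ranking 13≤40, tuition 43≤59).
#4: dominated by #2 (stipend 45≥23, ranking 13≤31, tuition 43≤61).
#5: dominated by #1 (stipend 22≥3, ranking 75≤75, tuition 63≤68).
#6: dominated by #9 (stipend 7≥4, ranking 34≤70, tuition 24≤33).
#7: dominated by #2 (stipend 45≥10, ranking 13≤92, tuition 43≤57).
#8: dominated by #2 (stipend 45≥27, ranking 13≤40, tuition 43≤55).
#9: not dominated.
#10: not dominated.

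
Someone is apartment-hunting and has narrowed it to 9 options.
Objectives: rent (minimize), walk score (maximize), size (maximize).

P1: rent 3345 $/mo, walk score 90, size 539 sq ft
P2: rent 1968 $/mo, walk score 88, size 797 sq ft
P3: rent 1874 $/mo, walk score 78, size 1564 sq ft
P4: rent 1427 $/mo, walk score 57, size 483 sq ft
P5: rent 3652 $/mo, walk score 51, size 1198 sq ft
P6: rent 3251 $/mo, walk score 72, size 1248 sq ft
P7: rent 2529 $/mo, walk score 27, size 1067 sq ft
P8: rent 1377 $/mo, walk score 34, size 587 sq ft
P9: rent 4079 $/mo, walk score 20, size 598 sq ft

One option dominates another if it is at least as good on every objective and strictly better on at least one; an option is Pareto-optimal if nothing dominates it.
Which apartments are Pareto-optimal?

P1, P2, P3, P4, P8

P1: not dominated (best walk score).
P2: not dominated.
P3: not dominated (best size).
P4: not dominated.
P5: dominated by P3 (rent 1874≤3652, walk score 78≥51, size 1564≥1198).
P6: dominated by P3 (rent 1874≤3251, walk score 78≥72, size 1564≥1248).
P7: dominated by P3 (rent 1874≤2529, walk score 78≥27, size 1564≥1067).
P8: not dominated (best rent).
P9: dominated by P2 (rent 1968≤4079, walk score 88≥20, size 797≥598).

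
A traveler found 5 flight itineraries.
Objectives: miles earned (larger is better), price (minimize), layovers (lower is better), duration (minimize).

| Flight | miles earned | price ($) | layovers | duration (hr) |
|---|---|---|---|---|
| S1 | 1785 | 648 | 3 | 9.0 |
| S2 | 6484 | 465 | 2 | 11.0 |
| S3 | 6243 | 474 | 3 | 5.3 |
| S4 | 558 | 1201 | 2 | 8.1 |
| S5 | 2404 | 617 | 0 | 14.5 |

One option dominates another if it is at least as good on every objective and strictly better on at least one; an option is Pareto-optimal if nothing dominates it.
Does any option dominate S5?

No

S1: worse on miles earned (1785 vs 2404).
S2: worse on layovers (2 vs 0).
S3: worse on layovers (3 vs 0).
S4: worse on miles earned (558 vs 2404).
No option is at least as good as S5 on every objective and strictly better on one.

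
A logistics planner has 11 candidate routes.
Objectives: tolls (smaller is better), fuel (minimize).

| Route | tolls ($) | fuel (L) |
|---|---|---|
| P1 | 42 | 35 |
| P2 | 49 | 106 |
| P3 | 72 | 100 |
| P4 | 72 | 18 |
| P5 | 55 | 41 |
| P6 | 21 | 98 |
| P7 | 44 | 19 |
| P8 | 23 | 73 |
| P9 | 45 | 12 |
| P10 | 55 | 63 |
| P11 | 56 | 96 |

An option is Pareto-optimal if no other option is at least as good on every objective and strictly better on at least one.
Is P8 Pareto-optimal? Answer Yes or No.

Yes

P1: worse on tolls (42 vs 23).
P2: worse on tolls (49 vs 23).
P3: worse on tolls (72 vs 23).
P4: worse on tolls (72 vs 23).
P5: worse on tolls (55 vs 23).
P6: worse on fuel (98 vs 73).
P7: worse on tolls (44 vs 23).
P9: worse on tolls (45 vs 23).
P10: worse on tolls (55 vs 23).
P11: worse on tolls (56 vs 23).
No option is at least as good as P8 on every objective and strictly better on one.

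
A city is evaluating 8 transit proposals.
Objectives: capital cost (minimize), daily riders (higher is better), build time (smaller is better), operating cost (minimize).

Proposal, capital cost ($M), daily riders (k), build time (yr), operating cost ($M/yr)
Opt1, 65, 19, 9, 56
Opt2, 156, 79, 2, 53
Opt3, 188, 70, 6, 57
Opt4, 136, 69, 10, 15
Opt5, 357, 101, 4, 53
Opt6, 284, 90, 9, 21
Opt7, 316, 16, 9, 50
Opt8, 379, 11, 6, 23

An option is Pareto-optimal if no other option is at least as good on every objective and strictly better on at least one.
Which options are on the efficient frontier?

Opt1: not dominated (best capital cost).
Opt2: not dominated (best build time).
Opt3: dominated by Opt2 (capital cost 156≤188, daily riders 79≥70, build time 2≤6, operating cost 53≤57).
Opt4: not dominated (best operating cost).
Opt5: not dominated (best daily riders).
Opt6: not dominated.
Opt7: dominated by Opt6 (capital cost 284≤316, daily riders 90≥16, build time 9≤9, operating cost 21≤50).
Opt8: not dominated.

Opt1, Opt2, Opt4, Opt5, Opt6, Opt8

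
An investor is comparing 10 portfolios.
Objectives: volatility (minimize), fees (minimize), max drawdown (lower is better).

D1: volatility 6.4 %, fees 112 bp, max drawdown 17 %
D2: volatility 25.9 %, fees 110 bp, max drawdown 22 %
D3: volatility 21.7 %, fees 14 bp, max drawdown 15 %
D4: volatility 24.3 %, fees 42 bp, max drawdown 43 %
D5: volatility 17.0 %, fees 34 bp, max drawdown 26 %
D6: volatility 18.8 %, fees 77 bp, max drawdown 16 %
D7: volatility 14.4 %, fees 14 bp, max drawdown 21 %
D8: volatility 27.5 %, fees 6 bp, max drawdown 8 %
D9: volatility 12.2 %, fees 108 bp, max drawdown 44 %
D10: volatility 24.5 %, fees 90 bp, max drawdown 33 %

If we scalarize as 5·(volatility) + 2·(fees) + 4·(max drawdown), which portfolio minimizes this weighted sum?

D8

D1: 5·6.4 + 2·112 + 4·17 = 324.0
D2: 5·25.9 + 2·110 + 4·22 = 437.5
D3: 5·21.7 + 2·14 + 4·15 = 196.5
D4: 5·24.3 + 2·42 + 4·43 = 377.5
D5: 5·17.0 + 2·34 + 4·26 = 257.0
D6: 5·18.8 + 2·77 + 4·16 = 312.0
D7: 5·14.4 + 2·14 + 4·21 = 184.0
D8: 5·27.5 + 2·6 + 4·8 = 181.5
D9: 5·12.2 + 2·108 + 4·44 = 453.0
D10: 5·24.5 + 2·90 + 4·33 = 434.5
Lowest: D8 at 181.5.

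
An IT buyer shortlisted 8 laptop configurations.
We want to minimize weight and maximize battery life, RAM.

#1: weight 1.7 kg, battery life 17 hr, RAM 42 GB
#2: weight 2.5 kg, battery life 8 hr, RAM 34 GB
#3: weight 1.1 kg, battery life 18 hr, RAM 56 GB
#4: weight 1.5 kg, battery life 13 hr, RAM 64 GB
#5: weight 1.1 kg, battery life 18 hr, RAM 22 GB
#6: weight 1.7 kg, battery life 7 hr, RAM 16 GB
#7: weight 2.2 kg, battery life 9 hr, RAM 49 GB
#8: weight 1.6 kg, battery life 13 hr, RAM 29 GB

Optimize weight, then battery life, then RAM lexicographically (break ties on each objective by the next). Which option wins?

First minimize weight: best is 1.1, kept {#3, #5}.
Then maximize battery life: best is 18, kept {#3, #5}.
Then maximize RAM: best is 56, kept {#3}.

#3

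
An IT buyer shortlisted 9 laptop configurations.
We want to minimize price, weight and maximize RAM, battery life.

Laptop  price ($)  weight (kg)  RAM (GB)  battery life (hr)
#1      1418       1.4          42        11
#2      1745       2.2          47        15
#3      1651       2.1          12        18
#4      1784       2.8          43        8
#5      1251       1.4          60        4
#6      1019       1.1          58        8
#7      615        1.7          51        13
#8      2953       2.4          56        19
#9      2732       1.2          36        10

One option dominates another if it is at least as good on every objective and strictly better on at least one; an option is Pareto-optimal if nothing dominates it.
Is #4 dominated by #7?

#7 vs #4: price 615≤1784, weight 1.7≤2.8, RAM 51≥43, battery life 13≥8 — #7 is at least as good on every objective with at least one strict improvement.

Yes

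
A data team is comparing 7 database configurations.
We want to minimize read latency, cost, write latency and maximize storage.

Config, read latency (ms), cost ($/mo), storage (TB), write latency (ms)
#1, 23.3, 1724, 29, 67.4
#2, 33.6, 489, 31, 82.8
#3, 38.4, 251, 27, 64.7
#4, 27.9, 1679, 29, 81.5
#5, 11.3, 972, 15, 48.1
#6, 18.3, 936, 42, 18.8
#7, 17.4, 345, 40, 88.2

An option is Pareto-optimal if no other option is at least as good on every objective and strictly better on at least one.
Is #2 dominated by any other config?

No

#1: worse on cost (1724 vs 489).
#3: worse on read latency (38.4 vs 33.6).
#4: worse on cost (1679 vs 489).
#5: worse on cost (972 vs 489).
#6: worse on cost (936 vs 489).
#7: worse on write latency (88.2 vs 82.8).
No option is at least as good as #2 on every objective and strictly better on one.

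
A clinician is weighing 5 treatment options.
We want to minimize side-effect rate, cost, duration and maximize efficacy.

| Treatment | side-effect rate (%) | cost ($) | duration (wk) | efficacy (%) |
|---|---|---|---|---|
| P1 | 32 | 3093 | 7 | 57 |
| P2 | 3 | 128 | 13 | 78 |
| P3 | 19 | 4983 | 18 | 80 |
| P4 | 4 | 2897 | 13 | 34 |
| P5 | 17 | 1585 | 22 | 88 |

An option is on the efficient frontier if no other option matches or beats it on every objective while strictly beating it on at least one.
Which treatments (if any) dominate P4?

P2

P2: side-effect rate 3≤4, cost 128≤2897, duration 13≤13, efficacy 78≥34 — dominates P4.
Others (P1, P3, P5) are each worse than P4 on at least one objective.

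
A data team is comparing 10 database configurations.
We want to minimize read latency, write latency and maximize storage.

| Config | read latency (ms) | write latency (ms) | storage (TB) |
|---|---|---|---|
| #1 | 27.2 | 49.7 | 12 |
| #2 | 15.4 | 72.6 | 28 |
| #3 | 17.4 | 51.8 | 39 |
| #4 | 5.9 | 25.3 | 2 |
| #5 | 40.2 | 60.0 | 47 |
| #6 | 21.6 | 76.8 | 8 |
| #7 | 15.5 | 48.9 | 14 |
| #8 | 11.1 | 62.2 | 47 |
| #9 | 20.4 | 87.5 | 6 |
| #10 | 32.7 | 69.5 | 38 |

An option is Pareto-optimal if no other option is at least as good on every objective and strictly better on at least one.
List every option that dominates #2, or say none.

#8: read latency 11.1≤15.4, write latency 62.2≤72.6, storage 47≥28 — dominates #2.
Others (#1, #3, #4, #5, #6, #7, #9, #10) are each worse than #2 on at least one objective.

#8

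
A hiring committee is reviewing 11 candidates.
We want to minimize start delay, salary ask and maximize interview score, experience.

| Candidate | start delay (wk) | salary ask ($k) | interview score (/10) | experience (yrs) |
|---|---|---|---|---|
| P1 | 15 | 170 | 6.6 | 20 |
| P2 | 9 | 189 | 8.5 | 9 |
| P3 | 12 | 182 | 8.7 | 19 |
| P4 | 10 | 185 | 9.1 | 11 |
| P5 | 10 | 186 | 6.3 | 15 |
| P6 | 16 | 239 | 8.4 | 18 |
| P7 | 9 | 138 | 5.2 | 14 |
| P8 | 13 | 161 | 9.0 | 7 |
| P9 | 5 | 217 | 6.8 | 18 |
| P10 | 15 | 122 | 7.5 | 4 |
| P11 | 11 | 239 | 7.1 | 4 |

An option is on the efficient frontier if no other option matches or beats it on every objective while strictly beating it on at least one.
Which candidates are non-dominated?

P1, P2, P3, P4, P5, P7, P8, P9, P10

P1: not dominated (best experience).
P2: not dominated.
P3: not dominated.
P4: not dominated (best interview score).
P5: not dominated.
P6: dominated by P3 (start delay 12≤16, salary ask 182≤239, interview score 8.7≥8.4, experience 19≥18).
P7: not dominated.
P8: not dominated.
P9: not dominated (best start delay).
P10: not dominated (best salary ask).
P11: dominated by P2 (start delay 9≤11, salary ask 189≤239, interview score 8.5≥7.1, experience 9≥4).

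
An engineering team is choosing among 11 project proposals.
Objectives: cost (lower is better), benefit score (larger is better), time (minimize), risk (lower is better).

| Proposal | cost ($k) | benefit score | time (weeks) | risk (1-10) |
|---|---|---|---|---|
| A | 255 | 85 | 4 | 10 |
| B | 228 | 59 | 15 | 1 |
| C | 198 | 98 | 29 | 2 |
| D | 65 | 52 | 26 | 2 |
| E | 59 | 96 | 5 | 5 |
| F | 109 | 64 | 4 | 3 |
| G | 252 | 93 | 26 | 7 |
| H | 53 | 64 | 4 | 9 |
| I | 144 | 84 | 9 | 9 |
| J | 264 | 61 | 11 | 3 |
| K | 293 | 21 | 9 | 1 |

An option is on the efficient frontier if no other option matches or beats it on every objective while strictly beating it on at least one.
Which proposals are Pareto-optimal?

A: not dominated.
B: not dominated.
C: not dominated (best benefit score).
D: not dominated.
E: not dominated.
F: not dominated.
G: dominated by E (cost 59≤252, benefit score 96≥93, time 5≤26, risk 5≤7).
H: not dominated (best cost).
I: dominated by E (cost 59≤144, benefit score 96≥84, time 5≤9, risk 5≤9).
J: dominated by F (cost 109≤264, benefit score 64≥61, time 4≤11, risk 3≤3).
K: not dominated.

A, B, C, D, E, F, H, K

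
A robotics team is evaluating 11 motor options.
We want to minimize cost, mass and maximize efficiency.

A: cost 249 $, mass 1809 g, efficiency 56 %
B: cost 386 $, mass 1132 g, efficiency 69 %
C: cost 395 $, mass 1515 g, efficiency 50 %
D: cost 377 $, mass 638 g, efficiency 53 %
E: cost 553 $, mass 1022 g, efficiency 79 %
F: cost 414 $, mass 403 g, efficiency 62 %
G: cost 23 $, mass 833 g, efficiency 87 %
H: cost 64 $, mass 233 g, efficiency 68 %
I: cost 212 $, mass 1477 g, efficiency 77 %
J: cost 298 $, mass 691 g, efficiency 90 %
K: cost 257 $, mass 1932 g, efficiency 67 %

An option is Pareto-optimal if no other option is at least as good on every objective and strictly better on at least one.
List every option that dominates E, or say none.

G, J

G: cost 23≤553, mass 833≤1022, efficiency 87≥79 — dominates E.
J: cost 298≤553, mass 691≤1022, efficiency 90≥79 — dominates E.
Others (A, B, C, D, F, H, I, K) are each worse than E on at least one objective.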